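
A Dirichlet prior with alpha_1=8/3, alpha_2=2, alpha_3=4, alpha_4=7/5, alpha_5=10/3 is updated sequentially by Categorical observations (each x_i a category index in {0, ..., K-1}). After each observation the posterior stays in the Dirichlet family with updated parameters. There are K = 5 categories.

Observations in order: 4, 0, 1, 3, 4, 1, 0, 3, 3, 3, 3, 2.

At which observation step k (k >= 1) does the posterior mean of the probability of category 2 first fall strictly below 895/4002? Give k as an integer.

obs 1: x=4 → posterior Dirichlet(8/3, 2, 4, 7/5, 13/3)
obs 2: x=0 → posterior Dirichlet(11/3, 2, 4, 7/5, 13/3)
obs 3: x=1 → posterior Dirichlet(11/3, 3, 4, 7/5, 13/3)
obs 4: x=3 → posterior Dirichlet(11/3, 3, 4, 12/5, 13/3)
obs 5: x=4 → posterior Dirichlet(11/3, 3, 4, 12/5, 16/3)
obs 6: x=1 → posterior Dirichlet(11/3, 4, 4, 12/5, 16/3)
obs 7: x=0 → posterior Dirichlet(14/3, 4, 4, 12/5, 16/3)
obs 8: x=3 → posterior Dirichlet(14/3, 4, 4, 17/5, 16/3)
obs 9: x=3 → posterior Dirichlet(14/3, 4, 4, 22/5, 16/3)
obs 10: x=3 → posterior Dirichlet(14/3, 4, 4, 27/5, 16/3)
obs 11: x=3 → posterior Dirichlet(14/3, 4, 4, 32/5, 16/3)
obs 12: x=2 → posterior Dirichlet(14/3, 4, 5, 32/5, 16/3)

k = 5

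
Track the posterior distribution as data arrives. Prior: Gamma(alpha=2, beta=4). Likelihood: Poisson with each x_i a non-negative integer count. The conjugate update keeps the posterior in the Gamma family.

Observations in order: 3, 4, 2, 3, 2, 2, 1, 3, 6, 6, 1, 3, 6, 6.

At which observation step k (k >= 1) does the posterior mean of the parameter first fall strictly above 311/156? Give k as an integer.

obs 1: x=3 → posterior Gamma(5, 5)
obs 2: x=4 → posterior Gamma(9, 6)
obs 3: x=2 → posterior Gamma(11, 7)
obs 4: x=3 → posterior Gamma(14, 8)
obs 5: x=2 → posterior Gamma(16, 9)
obs 6: x=2 → posterior Gamma(18, 10)
obs 7: x=1 → posterior Gamma(19, 11)
obs 8: x=3 → posterior Gamma(22, 12)
obs 9: x=6 → posterior Gamma(28, 13)
obs 10: x=6 → posterior Gamma(34, 14)
obs 11: x=1 → posterior Gamma(35, 15)
obs 12: x=3 → posterior Gamma(38, 16)
obs 13: x=6 → posterior Gamma(44, 17)
obs 14: x=6 → posterior Gamma(50, 18)

k = 9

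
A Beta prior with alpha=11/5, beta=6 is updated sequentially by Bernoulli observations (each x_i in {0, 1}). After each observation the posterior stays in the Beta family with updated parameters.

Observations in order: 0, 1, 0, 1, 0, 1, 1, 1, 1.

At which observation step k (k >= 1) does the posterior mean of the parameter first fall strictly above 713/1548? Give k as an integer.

obs 1: x=0 → posterior Beta(11/5, 7)
obs 2: x=1 → posterior Beta(16/5, 7)
obs 3: x=0 → posterior Beta(16/5, 8)
obs 4: x=1 → posterior Beta(21/5, 8)
obs 5: x=0 → posterior Beta(21/5, 9)
obs 6: x=1 → posterior Beta(26/5, 9)
obs 7: x=1 → posterior Beta(31/5, 9)
obs 8: x=1 → posterior Beta(36/5, 9)
obs 9: x=1 → posterior Beta(41/5, 9)

k = 9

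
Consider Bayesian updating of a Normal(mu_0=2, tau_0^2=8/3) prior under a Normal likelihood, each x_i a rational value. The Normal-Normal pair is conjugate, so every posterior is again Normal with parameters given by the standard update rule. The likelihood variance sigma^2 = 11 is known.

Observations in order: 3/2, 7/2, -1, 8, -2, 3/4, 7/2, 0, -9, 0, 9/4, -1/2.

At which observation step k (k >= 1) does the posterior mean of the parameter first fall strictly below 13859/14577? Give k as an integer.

k = 12

obs 1: x=3/2 → posterior Normal(78/41, 88/41)
obs 2: x=7/2 → posterior Normal(106/49, 88/49)
obs 3: x=-1 → posterior Normal(98/57, 88/57)
obs 4: x=8 → posterior Normal(162/65, 88/65)
obs 5: x=-2 → posterior Normal(2, 88/73)
obs 6: x=3/4 → posterior Normal(152/81, 88/81)
obs 7: x=7/2 → posterior Normal(180/89, 88/89)
obs 8: x=0 → posterior Normal(180/97, 88/97)
obs 9: x=-9 → posterior Normal(36/35, 88/105)
obs 10: x=0 → posterior Normal(108/113, 88/113)
obs 11: x=9/4 → posterior Normal(126/121, 8/11)
obs 12: x=-1/2 → posterior Normal(122/129, 88/129)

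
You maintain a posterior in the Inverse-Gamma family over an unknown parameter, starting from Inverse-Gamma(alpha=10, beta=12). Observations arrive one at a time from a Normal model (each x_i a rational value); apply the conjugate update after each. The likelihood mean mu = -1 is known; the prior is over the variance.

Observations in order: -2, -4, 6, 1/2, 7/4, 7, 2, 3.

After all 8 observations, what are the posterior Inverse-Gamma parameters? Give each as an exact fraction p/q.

obs 1: x=-2 → posterior Inverse-Gamma(21/2, 25/2)
obs 2: x=-4 → posterior Inverse-Gamma(11, 17)
obs 3: x=6 → posterior Inverse-Gamma(23/2, 83/2)
obs 4: x=1/2 → posterior Inverse-Gamma(12, 341/8)
obs 5: x=7/4 → posterior Inverse-Gamma(25/2, 1485/32)
obs 6: x=7 → posterior Inverse-Gamma(13, 2509/32)
obs 7: x=2 → posterior Inverse-Gamma(27/2, 2653/32)
obs 8: x=3 → posterior Inverse-Gamma(14, 2909/32)

alpha=14, beta=2909/32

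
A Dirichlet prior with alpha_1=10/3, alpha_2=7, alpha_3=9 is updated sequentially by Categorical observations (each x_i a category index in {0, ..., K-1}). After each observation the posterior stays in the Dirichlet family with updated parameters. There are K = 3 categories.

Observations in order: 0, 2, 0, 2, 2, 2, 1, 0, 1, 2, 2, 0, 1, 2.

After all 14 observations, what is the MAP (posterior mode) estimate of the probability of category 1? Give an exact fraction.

27/91

obs 1: x=0 → posterior Dirichlet(13/3, 7, 9)
obs 2: x=2 → posterior Dirichlet(13/3, 7, 10)
obs 3: x=0 → posterior Dirichlet(16/3, 7, 10)
obs 4: x=2 → posterior Dirichlet(16/3, 7, 11)
obs 5: x=2 → posterior Dirichlet(16/3, 7, 12)
obs 6: x=2 → posterior Dirichlet(16/3, 7, 13)
obs 7: x=1 → posterior Dirichlet(16/3, 8, 13)
obs 8: x=0 → posterior Dirichlet(19/3, 8, 13)
obs 9: x=1 → posterior Dirichlet(19/3, 9, 13)
obs 10: x=2 → posterior Dirichlet(19/3, 9, 14)
obs 11: x=2 → posterior Dirichlet(19/3, 9, 15)
obs 12: x=0 → posterior Dirichlet(22/3, 9, 15)
obs 13: x=1 → posterior Dirichlet(22/3, 10, 15)
obs 14: x=2 → posterior Dirichlet(22/3, 10, 16)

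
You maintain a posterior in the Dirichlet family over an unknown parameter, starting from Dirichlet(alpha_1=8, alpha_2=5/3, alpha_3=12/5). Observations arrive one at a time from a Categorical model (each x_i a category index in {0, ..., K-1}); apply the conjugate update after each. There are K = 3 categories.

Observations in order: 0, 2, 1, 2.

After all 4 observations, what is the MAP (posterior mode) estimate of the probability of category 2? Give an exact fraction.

51/196

obs 1: x=0 → posterior Dirichlet(9, 5/3, 12/5)
obs 2: x=2 → posterior Dirichlet(9, 5/3, 17/5)
obs 3: x=1 → posterior Dirichlet(9, 8/3, 17/5)
obs 4: x=2 → posterior Dirichlet(9, 8/3, 22/5)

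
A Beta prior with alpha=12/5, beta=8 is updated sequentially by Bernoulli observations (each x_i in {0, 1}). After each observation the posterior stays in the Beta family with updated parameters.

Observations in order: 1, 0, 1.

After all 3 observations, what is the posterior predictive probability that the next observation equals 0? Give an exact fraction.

45/67

obs 1: x=1 → posterior Beta(17/5, 8)
obs 2: x=0 → posterior Beta(17/5, 9)
obs 3: x=1 → posterior Beta(22/5, 9)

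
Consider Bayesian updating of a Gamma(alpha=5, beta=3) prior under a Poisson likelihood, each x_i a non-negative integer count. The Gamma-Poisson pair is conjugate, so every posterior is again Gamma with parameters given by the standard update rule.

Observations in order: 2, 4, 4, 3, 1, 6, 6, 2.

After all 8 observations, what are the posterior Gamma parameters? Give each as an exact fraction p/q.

alpha=33, beta=11

obs 1: x=2 → posterior Gamma(7, 4)
obs 2: x=4 → posterior Gamma(11, 5)
obs 3: x=4 → posterior Gamma(15, 6)
obs 4: x=3 → posterior Gamma(18, 7)
obs 5: x=1 → posterior Gamma(19, 8)
obs 6: x=6 → posterior Gamma(25, 9)
obs 7: x=6 → posterior Gamma(31, 10)
obs 8: x=2 → posterior Gamma(33, 11)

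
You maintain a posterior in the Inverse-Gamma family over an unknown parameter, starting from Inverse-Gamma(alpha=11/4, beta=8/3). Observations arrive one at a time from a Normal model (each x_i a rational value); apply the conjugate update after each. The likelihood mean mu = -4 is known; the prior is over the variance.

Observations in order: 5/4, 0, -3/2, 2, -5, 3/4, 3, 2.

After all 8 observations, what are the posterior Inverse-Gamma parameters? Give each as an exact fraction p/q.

alpha=27/4, beta=4793/48

obs 1: x=5/4 → posterior Inverse-Gamma(13/4, 1579/96)
obs 2: x=0 → posterior Inverse-Gamma(15/4, 2347/96)
obs 3: x=-3/2 → posterior Inverse-Gamma(17/4, 2647/96)
obs 4: x=2 → posterior Inverse-Gamma(19/4, 4375/96)
obs 5: x=-5 → posterior Inverse-Gamma(21/4, 4423/96)
obs 6: x=3/4 → posterior Inverse-Gamma(23/4, 2753/48)
obs 7: x=3 → posterior Inverse-Gamma(25/4, 3929/48)
obs 8: x=2 → posterior Inverse-Gamma(27/4, 4793/48)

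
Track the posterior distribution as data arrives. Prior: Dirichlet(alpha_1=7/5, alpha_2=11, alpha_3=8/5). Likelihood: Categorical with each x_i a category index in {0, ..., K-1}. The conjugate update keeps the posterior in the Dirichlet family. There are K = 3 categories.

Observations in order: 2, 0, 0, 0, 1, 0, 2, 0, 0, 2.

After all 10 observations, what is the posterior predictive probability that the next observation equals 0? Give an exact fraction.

37/120

obs 1: x=2 → posterior Dirichlet(7/5, 11, 13/5)
obs 2: x=0 → posterior Dirichlet(12/5, 11, 13/5)
obs 3: x=0 → posterior Dirichlet(17/5, 11, 13/5)
obs 4: x=0 → posterior Dirichlet(22/5, 11, 13/5)
obs 5: x=1 → posterior Dirichlet(22/5, 12, 13/5)
obs 6: x=0 → posterior Dirichlet(27/5, 12, 13/5)
obs 7: x=2 → posterior Dirichlet(27/5, 12, 18/5)
obs 8: x=0 → posterior Dirichlet(32/5, 12, 18/5)
obs 9: x=0 → posterior Dirichlet(37/5, 12, 18/5)
obs 10: x=2 → posterior Dirichlet(37/5, 12, 23/5)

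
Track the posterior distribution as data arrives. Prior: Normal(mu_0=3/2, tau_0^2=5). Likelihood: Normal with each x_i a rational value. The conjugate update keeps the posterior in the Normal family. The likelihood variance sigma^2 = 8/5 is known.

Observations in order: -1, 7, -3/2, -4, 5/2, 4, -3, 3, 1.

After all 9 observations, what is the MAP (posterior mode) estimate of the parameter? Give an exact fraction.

obs 1: x=-1 → posterior Normal(-13/33, 40/33)
obs 2: x=7 → posterior Normal(81/29, 20/29)
obs 3: x=-3/2 → posterior Normal(3/2, 40/83)
obs 4: x=-4 → posterior Normal(49/216, 10/27)
obs 5: x=5/2 → posterior Normal(87/133, 40/133)
obs 6: x=4 → posterior Normal(187/158, 20/79)
obs 7: x=-3 → posterior Normal(112/183, 40/183)
obs 8: x=3 → posterior Normal(187/208, 5/26)
obs 9: x=1 → posterior Normal(212/233, 40/233)

212/233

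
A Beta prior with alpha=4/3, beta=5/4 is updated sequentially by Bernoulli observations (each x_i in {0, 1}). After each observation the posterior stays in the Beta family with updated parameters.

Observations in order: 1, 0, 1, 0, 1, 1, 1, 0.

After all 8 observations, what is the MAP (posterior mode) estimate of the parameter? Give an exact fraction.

64/103

obs 1: x=1 → posterior Beta(7/3, 5/4)
obs 2: x=0 → posterior Beta(7/3, 9/4)
obs 3: x=1 → posterior Beta(10/3, 9/4)
obs 4: x=0 → posterior Beta(10/3, 13/4)
obs 5: x=1 → posterior Beta(13/3, 13/4)
obs 6: x=1 → posterior Beta(16/3, 13/4)
obs 7: x=1 → posterior Beta(19/3, 13/4)
obs 8: x=0 → posterior Beta(19/3, 17/4)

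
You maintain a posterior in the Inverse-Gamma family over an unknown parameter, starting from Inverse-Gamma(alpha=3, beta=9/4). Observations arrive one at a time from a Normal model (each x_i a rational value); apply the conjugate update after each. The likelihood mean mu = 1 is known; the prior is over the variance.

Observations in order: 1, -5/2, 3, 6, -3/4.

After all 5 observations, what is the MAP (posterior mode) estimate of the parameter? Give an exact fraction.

781/208

obs 1: x=1 → posterior Inverse-Gamma(7/2, 9/4)
obs 2: x=-5/2 → posterior Inverse-Gamma(4, 67/8)
obs 3: x=3 → posterior Inverse-Gamma(9/2, 83/8)
obs 4: x=6 → posterior Inverse-Gamma(5, 183/8)
obs 5: x=-3/4 → posterior Inverse-Gamma(11/2, 781/32)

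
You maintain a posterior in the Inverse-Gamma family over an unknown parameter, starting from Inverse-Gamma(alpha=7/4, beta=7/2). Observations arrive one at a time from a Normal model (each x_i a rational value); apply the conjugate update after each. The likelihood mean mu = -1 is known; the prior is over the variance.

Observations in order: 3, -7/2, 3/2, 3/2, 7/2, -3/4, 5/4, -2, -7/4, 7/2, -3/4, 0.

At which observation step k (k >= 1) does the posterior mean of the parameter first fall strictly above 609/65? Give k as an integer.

obs 1: x=3 → posterior Inverse-Gamma(9/4, 23/2)
obs 2: x=-7/2 → posterior Inverse-Gamma(11/4, 117/8)
obs 3: x=3/2 → posterior Inverse-Gamma(13/4, 71/4)
obs 4: x=3/2 → posterior Inverse-Gamma(15/4, 167/8)
obs 5: x=7/2 → posterior Inverse-Gamma(17/4, 31)
obs 6: x=-3/4 → posterior Inverse-Gamma(19/4, 993/32)
obs 7: x=5/4 → posterior Inverse-Gamma(21/4, 537/16)
obs 8: x=-2 → posterior Inverse-Gamma(23/4, 545/16)
obs 9: x=-7/4 → posterior Inverse-Gamma(25/4, 1099/32)
obs 10: x=7/2 → posterior Inverse-Gamma(27/4, 1423/32)
obs 11: x=-3/4 → posterior Inverse-Gamma(29/4, 89/2)
obs 12: x=0 → posterior Inverse-Gamma(31/4, 45)

k = 5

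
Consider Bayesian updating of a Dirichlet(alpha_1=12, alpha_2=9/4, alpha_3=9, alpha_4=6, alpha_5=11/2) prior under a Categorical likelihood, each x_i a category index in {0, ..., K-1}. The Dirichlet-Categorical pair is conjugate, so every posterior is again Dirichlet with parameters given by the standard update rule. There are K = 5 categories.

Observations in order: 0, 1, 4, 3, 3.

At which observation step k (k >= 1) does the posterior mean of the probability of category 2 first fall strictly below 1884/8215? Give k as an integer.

obs 1: x=0 → posterior Dirichlet(13, 9/4, 9, 6, 11/2)
obs 2: x=1 → posterior Dirichlet(13, 13/4, 9, 6, 11/2)
obs 3: x=4 → posterior Dirichlet(13, 13/4, 9, 6, 13/2)
obs 4: x=3 → posterior Dirichlet(13, 13/4, 9, 7, 13/2)
obs 5: x=3 → posterior Dirichlet(13, 13/4, 9, 8, 13/2)

k = 5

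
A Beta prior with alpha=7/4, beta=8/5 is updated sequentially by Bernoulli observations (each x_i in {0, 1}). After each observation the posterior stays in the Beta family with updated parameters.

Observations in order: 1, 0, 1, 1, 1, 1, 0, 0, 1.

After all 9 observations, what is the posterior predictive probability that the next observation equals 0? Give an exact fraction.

obs 1: x=1 → posterior Beta(11/4, 8/5)
obs 2: x=0 → posterior Beta(11/4, 13/5)
obs 3: x=1 → posterior Beta(15/4, 13/5)
obs 4: x=1 → posterior Beta(19/4, 13/5)
obs 5: x=1 → posterior Beta(23/4, 13/5)
obs 6: x=1 → posterior Beta(27/4, 13/5)
obs 7: x=0 → posterior Beta(27/4, 18/5)
obs 8: x=0 → posterior Beta(27/4, 23/5)
obs 9: x=1 → posterior Beta(31/4, 23/5)

92/247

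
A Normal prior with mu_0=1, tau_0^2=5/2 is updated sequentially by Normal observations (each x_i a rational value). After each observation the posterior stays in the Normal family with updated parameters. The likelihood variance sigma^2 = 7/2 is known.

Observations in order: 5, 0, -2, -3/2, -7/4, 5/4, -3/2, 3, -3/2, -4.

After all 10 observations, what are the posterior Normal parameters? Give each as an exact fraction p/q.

obs 1: x=5 → posterior Normal(8/3, 35/24)
obs 2: x=0 → posterior Normal(32/17, 35/34)
obs 3: x=-2 → posterior Normal(1, 35/44)
obs 4: x=-3/2 → posterior Normal(29/54, 35/54)
obs 5: x=-7/4 → posterior Normal(23/128, 35/64)
obs 6: x=5/4 → posterior Normal(12/37, 35/74)
obs 7: x=-3/2 → posterior Normal(3/28, 5/12)
obs 8: x=3 → posterior Normal(39/94, 35/94)
obs 9: x=-3/2 → posterior Normal(3/13, 35/104)
obs 10: x=-4 → posterior Normal(-8/57, 35/114)

mu_0=-8/57, tau_0^2=35/114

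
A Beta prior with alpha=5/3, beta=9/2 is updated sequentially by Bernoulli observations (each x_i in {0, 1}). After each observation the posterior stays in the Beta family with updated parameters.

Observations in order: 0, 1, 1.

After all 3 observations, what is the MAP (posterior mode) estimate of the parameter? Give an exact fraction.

16/43

obs 1: x=0 → posterior Beta(5/3, 11/2)
obs 2: x=1 → posterior Beta(8/3, 11/2)
obs 3: x=1 → posterior Beta(11/3, 11/2)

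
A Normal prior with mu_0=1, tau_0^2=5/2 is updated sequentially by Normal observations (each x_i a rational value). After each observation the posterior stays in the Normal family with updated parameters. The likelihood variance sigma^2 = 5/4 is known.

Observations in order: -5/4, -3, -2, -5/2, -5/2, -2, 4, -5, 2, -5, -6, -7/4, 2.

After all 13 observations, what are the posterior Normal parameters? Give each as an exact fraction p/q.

mu_0=-5/3, tau_0^2=5/54

obs 1: x=-5/4 → posterior Normal(-1/2, 5/6)
obs 2: x=-3 → posterior Normal(-3/2, 1/2)
obs 3: x=-2 → posterior Normal(-23/14, 5/14)
obs 4: x=-5/2 → posterior Normal(-11/6, 5/18)
obs 5: x=-5/2 → posterior Normal(-43/22, 5/22)
obs 6: x=-2 → posterior Normal(-51/26, 5/26)
obs 7: x=4 → posterior Normal(-7/6, 1/6)
obs 8: x=-5 → posterior Normal(-55/34, 5/34)
obs 9: x=2 → posterior Normal(-47/38, 5/38)
obs 10: x=-5 → posterior Normal(-67/42, 5/42)
obs 11: x=-6 → posterior Normal(-91/46, 5/46)
obs 12: x=-7/4 → posterior Normal(-49/25, 1/10)
obs 13: x=2 → posterior Normal(-5/3, 5/54)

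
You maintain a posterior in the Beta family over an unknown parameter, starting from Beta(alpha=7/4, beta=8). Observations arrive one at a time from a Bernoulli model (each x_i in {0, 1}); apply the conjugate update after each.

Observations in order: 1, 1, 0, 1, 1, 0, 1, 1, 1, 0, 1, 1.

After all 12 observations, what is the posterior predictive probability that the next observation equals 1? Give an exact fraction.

43/87

obs 1: x=1 → posterior Beta(11/4, 8)
obs 2: x=1 → posterior Beta(15/4, 8)
obs 3: x=0 → posterior Beta(15/4, 9)
obs 4: x=1 → posterior Beta(19/4, 9)
obs 5: x=1 → posterior Beta(23/4, 9)
obs 6: x=0 → posterior Beta(23/4, 10)
obs 7: x=1 → posterior Beta(27/4, 10)
obs 8: x=1 → posterior Beta(31/4, 10)
obs 9: x=1 → posterior Beta(35/4, 10)
obs 10: x=0 → posterior Beta(35/4, 11)
obs 11: x=1 → posterior Beta(39/4, 11)
obs 12: x=1 → posterior Beta(43/4, 11)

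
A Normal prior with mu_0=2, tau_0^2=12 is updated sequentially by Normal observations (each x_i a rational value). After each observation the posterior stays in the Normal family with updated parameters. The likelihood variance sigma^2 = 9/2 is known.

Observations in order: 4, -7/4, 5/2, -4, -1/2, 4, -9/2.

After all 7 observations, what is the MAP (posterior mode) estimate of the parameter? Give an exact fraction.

4/59

obs 1: x=4 → posterior Normal(38/11, 36/11)
obs 2: x=-7/4 → posterior Normal(24/19, 36/19)
obs 3: x=5/2 → posterior Normal(44/27, 4/3)
obs 4: x=-4 → posterior Normal(12/35, 36/35)
obs 5: x=-1/2 → posterior Normal(8/43, 36/43)
obs 6: x=4 → posterior Normal(40/51, 12/17)
obs 7: x=-9/2 → posterior Normal(4/59, 36/59)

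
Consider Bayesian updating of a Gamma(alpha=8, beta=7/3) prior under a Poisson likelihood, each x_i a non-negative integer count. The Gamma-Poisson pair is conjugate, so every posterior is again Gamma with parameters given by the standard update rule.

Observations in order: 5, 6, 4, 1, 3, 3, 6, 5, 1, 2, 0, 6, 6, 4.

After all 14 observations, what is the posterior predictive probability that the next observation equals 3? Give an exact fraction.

obs 1: x=5 → posterior Gamma(13, 10/3)
obs 2: x=6 → posterior Gamma(19, 13/3)
obs 3: x=4 → posterior Gamma(23, 16/3)
obs 4: x=1 → posterior Gamma(24, 19/3)
obs 5: x=3 → posterior Gamma(27, 22/3)
obs 6: x=3 → posterior Gamma(30, 25/3)
obs 7: x=6 → posterior Gamma(36, 28/3)
obs 8: x=5 → posterior Gamma(41, 31/3)
obs 9: x=1 → posterior Gamma(42, 34/3)
obs 10: x=2 → posterior Gamma(44, 37/3)
obs 11: x=0 → posterior Gamma(44, 40/3)
obs 12: x=6 → posterior Gamma(50, 43/3)
obs 13: x=6 → posterior Gamma(56, 46/3)
obs 14: x=4 → posterior Gamma(60, 49/3)

65885538372416029935892700018321711955416272745384073088531267569162992064745581971843396536489490876775285/320738177898739425742569399461680915192158482075842023559999215384666003317068705260244024616924647209828352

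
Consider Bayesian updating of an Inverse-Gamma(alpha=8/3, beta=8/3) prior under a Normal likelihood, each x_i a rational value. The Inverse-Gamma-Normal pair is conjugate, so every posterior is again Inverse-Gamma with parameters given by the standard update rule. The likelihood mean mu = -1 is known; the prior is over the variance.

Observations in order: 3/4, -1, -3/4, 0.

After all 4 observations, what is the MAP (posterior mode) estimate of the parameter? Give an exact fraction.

227/272

obs 1: x=3/4 → posterior Inverse-Gamma(19/6, 403/96)
obs 2: x=-1 → posterior Inverse-Gamma(11/3, 403/96)
obs 3: x=-3/4 → posterior Inverse-Gamma(25/6, 203/48)
obs 4: x=0 → posterior Inverse-Gamma(14/3, 227/48)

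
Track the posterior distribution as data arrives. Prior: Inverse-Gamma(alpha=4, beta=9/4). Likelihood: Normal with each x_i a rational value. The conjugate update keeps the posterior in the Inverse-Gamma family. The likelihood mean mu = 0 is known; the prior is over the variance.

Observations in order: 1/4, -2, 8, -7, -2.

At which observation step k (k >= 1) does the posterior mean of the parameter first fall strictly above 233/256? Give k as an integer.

k = 2

obs 1: x=1/4 → posterior Inverse-Gamma(9/2, 73/32)
obs 2: x=-2 → posterior Inverse-Gamma(5, 137/32)
obs 3: x=8 → posterior Inverse-Gamma(11/2, 1161/32)
obs 4: x=-7 → posterior Inverse-Gamma(6, 1945/32)
obs 5: x=-2 → posterior Inverse-Gamma(13/2, 2009/32)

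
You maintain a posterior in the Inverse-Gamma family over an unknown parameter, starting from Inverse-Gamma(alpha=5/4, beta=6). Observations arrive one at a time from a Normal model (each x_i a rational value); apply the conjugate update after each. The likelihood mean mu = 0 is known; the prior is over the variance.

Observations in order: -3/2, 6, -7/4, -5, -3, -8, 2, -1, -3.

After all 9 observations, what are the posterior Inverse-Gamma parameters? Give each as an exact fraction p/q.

alpha=23/4, beta=2645/32

obs 1: x=-3/2 → posterior Inverse-Gamma(7/4, 57/8)
obs 2: x=6 → posterior Inverse-Gamma(9/4, 201/8)
obs 3: x=-7/4 → posterior Inverse-Gamma(11/4, 853/32)
obs 4: x=-5 → posterior Inverse-Gamma(13/4, 1253/32)
obs 5: x=-3 → posterior Inverse-Gamma(15/4, 1397/32)
obs 6: x=-8 → posterior Inverse-Gamma(17/4, 2421/32)
obs 7: x=2 → posterior Inverse-Gamma(19/4, 2485/32)
obs 8: x=-1 → posterior Inverse-Gamma(21/4, 2501/32)
obs 9: x=-3 → posterior Inverse-Gamma(23/4, 2645/32)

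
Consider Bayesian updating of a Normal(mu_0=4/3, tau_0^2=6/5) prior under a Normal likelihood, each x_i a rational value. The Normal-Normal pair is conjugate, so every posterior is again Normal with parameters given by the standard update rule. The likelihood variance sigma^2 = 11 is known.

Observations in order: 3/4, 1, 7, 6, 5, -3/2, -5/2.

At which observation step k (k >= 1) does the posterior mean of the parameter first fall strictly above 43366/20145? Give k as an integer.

obs 1: x=3/4 → posterior Normal(467/366, 66/61)
obs 2: x=1 → posterior Normal(503/402, 66/67)
obs 3: x=7 → posterior Normal(755/438, 66/73)
obs 4: x=6 → posterior Normal(971/474, 66/79)
obs 5: x=5 → posterior Normal(1151/510, 66/85)
obs 6: x=-3/2 → posterior Normal(1097/546, 66/91)
obs 7: x=-5/2 → posterior Normal(1007/582, 66/97)

k = 5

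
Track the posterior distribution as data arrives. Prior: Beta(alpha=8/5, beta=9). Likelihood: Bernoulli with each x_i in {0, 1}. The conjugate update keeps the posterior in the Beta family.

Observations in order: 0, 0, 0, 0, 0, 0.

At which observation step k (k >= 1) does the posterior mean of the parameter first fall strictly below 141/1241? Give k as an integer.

k = 4

obs 1: x=0 → posterior Beta(8/5, 10)
obs 2: x=0 → posterior Beta(8/5, 11)
obs 3: x=0 → posterior Beta(8/5, 12)
obs 4: x=0 → posterior Beta(8/5, 13)
obs 5: x=0 → posterior Beta(8/5, 14)
obs 6: x=0 → posterior Beta(8/5, 15)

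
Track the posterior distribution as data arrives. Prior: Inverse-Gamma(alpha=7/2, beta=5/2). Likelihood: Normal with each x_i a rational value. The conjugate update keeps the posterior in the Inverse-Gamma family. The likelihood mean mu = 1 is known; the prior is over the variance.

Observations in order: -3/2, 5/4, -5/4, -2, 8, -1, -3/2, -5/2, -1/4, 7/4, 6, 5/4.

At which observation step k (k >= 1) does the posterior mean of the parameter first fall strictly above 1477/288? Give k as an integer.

k = 5

obs 1: x=-3/2 → posterior Inverse-Gamma(4, 45/8)
obs 2: x=5/4 → posterior Inverse-Gamma(9/2, 181/32)
obs 3: x=-5/4 → posterior Inverse-Gamma(5, 131/16)
obs 4: x=-2 → posterior Inverse-Gamma(11/2, 203/16)
obs 5: x=8 → posterior Inverse-Gamma(6, 595/16)
obs 6: x=-1 → posterior Inverse-Gamma(13/2, 627/16)
obs 7: x=-3/2 → posterior Inverse-Gamma(7, 677/16)
obs 8: x=-5/2 → posterior Inverse-Gamma(15/2, 775/16)
obs 9: x=-1/4 → posterior Inverse-Gamma(8, 1575/32)
obs 10: x=7/4 → posterior Inverse-Gamma(17/2, 99/2)
obs 11: x=6 → posterior Inverse-Gamma(9, 62)
obs 12: x=5/4 → posterior Inverse-Gamma(19/2, 1985/32)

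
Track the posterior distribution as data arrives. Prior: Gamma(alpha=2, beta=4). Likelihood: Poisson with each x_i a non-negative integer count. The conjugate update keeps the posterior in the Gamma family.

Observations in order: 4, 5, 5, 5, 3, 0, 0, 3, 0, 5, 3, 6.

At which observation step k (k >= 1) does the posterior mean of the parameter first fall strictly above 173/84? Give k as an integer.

k = 3

obs 1: x=4 → posterior Gamma(6, 5)
obs 2: x=5 → posterior Gamma(11, 6)
obs 3: x=5 → posterior Gamma(16, 7)
obs 4: x=5 → posterior Gamma(21, 8)
obs 5: x=3 → posterior Gamma(24, 9)
obs 6: x=0 → posterior Gamma(24, 10)
obs 7: x=0 → posterior Gamma(24, 11)
obs 8: x=3 → posterior Gamma(27, 12)
obs 9: x=0 → posterior Gamma(27, 13)
obs 10: x=5 → posterior Gamma(32, 14)
obs 11: x=3 → posterior Gamma(35, 15)
obs 12: x=6 → posterior Gamma(41, 16)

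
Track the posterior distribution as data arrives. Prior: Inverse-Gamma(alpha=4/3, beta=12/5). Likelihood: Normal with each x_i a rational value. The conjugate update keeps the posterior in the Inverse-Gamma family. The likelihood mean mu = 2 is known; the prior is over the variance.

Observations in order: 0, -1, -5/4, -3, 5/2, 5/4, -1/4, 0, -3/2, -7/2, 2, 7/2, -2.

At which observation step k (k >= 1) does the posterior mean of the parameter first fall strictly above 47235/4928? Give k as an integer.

obs 1: x=0 → posterior Inverse-Gamma(11/6, 22/5)
obs 2: x=-1 → posterior Inverse-Gamma(7/3, 89/10)
obs 3: x=-5/4 → posterior Inverse-Gamma(17/6, 2269/160)
obs 4: x=-3 → posterior Inverse-Gamma(10/3, 4269/160)
obs 5: x=5/2 → posterior Inverse-Gamma(23/6, 4289/160)
obs 6: x=5/4 → posterior Inverse-Gamma(13/3, 2167/80)
obs 7: x=-1/4 → posterior Inverse-Gamma(29/6, 4739/160)
obs 8: x=0 → posterior Inverse-Gamma(16/3, 5059/160)
obs 9: x=-3/2 → posterior Inverse-Gamma(35/6, 6039/160)
obs 10: x=-7/2 → posterior Inverse-Gamma(19/3, 8459/160)
obs 11: x=2 → posterior Inverse-Gamma(41/6, 8459/160)
obs 12: x=7/2 → posterior Inverse-Gamma(22/3, 8639/160)
obs 13: x=-2 → posterior Inverse-Gamma(47/6, 9919/160)

k = 4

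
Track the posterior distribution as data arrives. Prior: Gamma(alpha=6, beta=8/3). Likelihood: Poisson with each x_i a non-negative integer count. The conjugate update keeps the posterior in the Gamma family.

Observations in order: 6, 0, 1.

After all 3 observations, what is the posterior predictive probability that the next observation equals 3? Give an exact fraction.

obs 1: x=6 → posterior Gamma(12, 11/3)
obs 2: x=0 → posterior Gamma(12, 14/3)
obs 3: x=1 → posterior Gamma(13, 17/3)

24335548226849887209/131072000000000000000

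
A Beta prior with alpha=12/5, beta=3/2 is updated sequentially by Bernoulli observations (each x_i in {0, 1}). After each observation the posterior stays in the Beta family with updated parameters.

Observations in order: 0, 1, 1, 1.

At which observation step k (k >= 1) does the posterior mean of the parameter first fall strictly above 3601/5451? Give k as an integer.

k = 4

obs 1: x=0 → posterior Beta(12/5, 5/2)
obs 2: x=1 → posterior Beta(17/5, 5/2)
obs 3: x=1 → posterior Beta(22/5, 5/2)
obs 4: x=1 → posterior Beta(27/5, 5/2)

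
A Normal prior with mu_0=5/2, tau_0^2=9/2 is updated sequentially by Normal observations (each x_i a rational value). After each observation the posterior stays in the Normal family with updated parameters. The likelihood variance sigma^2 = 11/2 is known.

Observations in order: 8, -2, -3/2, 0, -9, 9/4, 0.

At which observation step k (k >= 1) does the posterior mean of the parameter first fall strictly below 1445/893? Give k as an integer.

k = 4

obs 1: x=8 → posterior Normal(199/40, 99/40)
obs 2: x=-2 → posterior Normal(163/58, 99/58)
obs 3: x=-3/2 → posterior Normal(34/19, 99/76)
obs 4: x=0 → posterior Normal(68/47, 99/94)
obs 5: x=-9 → posterior Normal(-13/56, 99/112)
obs 6: x=9/4 → posterior Normal(29/260, 99/130)
obs 7: x=0 → posterior Normal(29/296, 99/148)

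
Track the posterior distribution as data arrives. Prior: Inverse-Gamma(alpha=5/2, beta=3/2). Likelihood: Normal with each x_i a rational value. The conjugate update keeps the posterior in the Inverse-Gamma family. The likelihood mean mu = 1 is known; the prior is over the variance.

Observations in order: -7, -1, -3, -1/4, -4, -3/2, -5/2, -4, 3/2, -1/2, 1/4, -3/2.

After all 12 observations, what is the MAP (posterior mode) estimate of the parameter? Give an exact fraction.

1331/152

obs 1: x=-7 → posterior Inverse-Gamma(3, 67/2)
obs 2: x=-1 → posterior Inverse-Gamma(7/2, 71/2)
obs 3: x=-3 → posterior Inverse-Gamma(4, 87/2)
obs 4: x=-1/4 → posterior Inverse-Gamma(9/2, 1417/32)
obs 5: x=-4 → posterior Inverse-Gamma(5, 1817/32)
obs 6: x=-3/2 → posterior Inverse-Gamma(11/2, 1917/32)
obs 7: x=-5/2 → posterior Inverse-Gamma(6, 2113/32)
obs 8: x=-4 → posterior Inverse-Gamma(13/2, 2513/32)
obs 9: x=3/2 → posterior Inverse-Gamma(7, 2517/32)
obs 10: x=-1/2 → posterior Inverse-Gamma(15/2, 2553/32)
obs 11: x=1/4 → posterior Inverse-Gamma(8, 1281/16)
obs 12: x=-3/2 → posterior Inverse-Gamma(17/2, 1331/16)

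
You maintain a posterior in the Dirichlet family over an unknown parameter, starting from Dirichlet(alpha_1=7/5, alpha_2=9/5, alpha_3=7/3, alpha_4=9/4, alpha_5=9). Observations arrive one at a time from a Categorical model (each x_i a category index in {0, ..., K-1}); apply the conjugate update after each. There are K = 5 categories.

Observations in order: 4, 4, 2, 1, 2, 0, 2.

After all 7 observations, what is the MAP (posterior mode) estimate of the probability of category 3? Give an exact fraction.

obs 1: x=4 → posterior Dirichlet(7/5, 9/5, 7/3, 9/4, 10)
obs 2: x=4 → posterior Dirichlet(7/5, 9/5, 7/3, 9/4, 11)
obs 3: x=2 → posterior Dirichlet(7/5, 9/5, 10/3, 9/4, 11)
obs 4: x=1 → posterior Dirichlet(7/5, 14/5, 10/3, 9/4, 11)
obs 5: x=2 → posterior Dirichlet(7/5, 14/5, 13/3, 9/4, 11)
obs 6: x=0 → posterior Dirichlet(12/5, 14/5, 13/3, 9/4, 11)
obs 7: x=2 → posterior Dirichlet(12/5, 14/5, 16/3, 9/4, 11)

75/1127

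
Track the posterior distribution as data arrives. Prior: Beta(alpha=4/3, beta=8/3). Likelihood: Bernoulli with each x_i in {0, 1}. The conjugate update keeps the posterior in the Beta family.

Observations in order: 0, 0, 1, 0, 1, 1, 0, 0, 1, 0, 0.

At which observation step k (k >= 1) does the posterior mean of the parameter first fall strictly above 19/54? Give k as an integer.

obs 1: x=0 → posterior Beta(4/3, 11/3)
obs 2: x=0 → posterior Beta(4/3, 14/3)
obs 3: x=1 → posterior Beta(7/3, 14/3)
obs 4: x=0 → posterior Beta(7/3, 17/3)
obs 5: x=1 → posterior Beta(10/3, 17/3)
obs 6: x=1 → posterior Beta(13/3, 17/3)
obs 7: x=0 → posterior Beta(13/3, 20/3)
obs 8: x=0 → posterior Beta(13/3, 23/3)
obs 9: x=1 → posterior Beta(16/3, 23/3)
obs 10: x=0 → posterior Beta(16/3, 26/3)
obs 11: x=0 → posterior Beta(16/3, 29/3)

k = 5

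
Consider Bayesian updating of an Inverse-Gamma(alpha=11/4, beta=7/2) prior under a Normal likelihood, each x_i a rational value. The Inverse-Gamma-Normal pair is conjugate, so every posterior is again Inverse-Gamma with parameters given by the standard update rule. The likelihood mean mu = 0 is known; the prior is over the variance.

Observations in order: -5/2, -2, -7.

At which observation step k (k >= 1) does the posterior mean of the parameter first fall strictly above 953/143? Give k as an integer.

obs 1: x=-5/2 → posterior Inverse-Gamma(13/4, 53/8)
obs 2: x=-2 → posterior Inverse-Gamma(15/4, 69/8)
obs 3: x=-7 → posterior Inverse-Gamma(17/4, 265/8)

k = 3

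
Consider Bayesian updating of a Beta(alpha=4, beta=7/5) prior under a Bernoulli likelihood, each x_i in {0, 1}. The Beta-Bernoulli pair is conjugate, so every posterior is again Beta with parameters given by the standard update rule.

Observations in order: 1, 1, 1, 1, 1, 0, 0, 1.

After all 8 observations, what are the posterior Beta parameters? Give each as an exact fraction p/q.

obs 1: x=1 → posterior Beta(5, 7/5)
obs 2: x=1 → posterior Beta(6, 7/5)
obs 3: x=1 → posterior Beta(7, 7/5)
obs 4: x=1 → posterior Beta(8, 7/5)
obs 5: x=1 → posterior Beta(9, 7/5)
obs 6: x=0 → posterior Beta(9, 12/5)
obs 7: x=0 → posterior Beta(9, 17/5)
obs 8: x=1 → posterior Beta(10, 17/5)

alpha=10, beta=17/5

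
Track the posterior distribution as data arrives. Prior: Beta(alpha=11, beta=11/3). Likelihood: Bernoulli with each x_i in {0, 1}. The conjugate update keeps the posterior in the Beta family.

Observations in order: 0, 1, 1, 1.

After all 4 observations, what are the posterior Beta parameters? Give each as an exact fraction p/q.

alpha=14, beta=14/3

obs 1: x=0 → posterior Beta(11, 14/3)
obs 2: x=1 → posterior Beta(12, 14/3)
obs 3: x=1 → posterior Beta(13, 14/3)
obs 4: x=1 → posterior Beta(14, 14/3)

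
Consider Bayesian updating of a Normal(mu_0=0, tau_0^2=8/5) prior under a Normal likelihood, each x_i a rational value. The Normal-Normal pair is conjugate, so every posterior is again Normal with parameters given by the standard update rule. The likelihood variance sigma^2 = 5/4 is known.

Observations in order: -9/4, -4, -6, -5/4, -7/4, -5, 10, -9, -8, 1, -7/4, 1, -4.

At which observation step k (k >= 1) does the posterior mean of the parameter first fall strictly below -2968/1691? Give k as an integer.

obs 1: x=-9/4 → posterior Normal(-24/19, 40/57)
obs 2: x=-4 → posterior Normal(-200/89, 40/89)
obs 3: x=-6 → posterior Normal(-392/121, 40/121)
obs 4: x=-5/4 → posterior Normal(-48/17, 40/153)
obs 5: x=-7/4 → posterior Normal(-488/185, 8/37)
obs 6: x=-5 → posterior Normal(-648/217, 40/217)
obs 7: x=10 → posterior Normal(-328/249, 40/249)
obs 8: x=-9 → posterior Normal(-616/281, 40/281)
obs 9: x=-8 → posterior Normal(-872/313, 40/313)
obs 10: x=1 → posterior Normal(-56/23, 8/69)
obs 11: x=-7/4 → posterior Normal(-896/377, 40/377)
obs 12: x=1 → posterior Normal(-864/409, 40/409)
obs 13: x=-4 → posterior Normal(-992/441, 40/441)

k = 2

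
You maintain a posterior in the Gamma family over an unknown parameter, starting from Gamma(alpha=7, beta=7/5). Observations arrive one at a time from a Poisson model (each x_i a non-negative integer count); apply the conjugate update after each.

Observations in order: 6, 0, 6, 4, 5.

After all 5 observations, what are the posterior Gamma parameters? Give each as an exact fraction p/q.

alpha=28, beta=32/5

obs 1: x=6 → posterior Gamma(13, 12/5)
obs 2: x=0 → posterior Gamma(13, 17/5)
obs 3: x=6 → posterior Gamma(19, 22/5)
obs 4: x=4 → posterior Gamma(23, 27/5)
obs 5: x=5 → posterior Gamma(28, 32/5)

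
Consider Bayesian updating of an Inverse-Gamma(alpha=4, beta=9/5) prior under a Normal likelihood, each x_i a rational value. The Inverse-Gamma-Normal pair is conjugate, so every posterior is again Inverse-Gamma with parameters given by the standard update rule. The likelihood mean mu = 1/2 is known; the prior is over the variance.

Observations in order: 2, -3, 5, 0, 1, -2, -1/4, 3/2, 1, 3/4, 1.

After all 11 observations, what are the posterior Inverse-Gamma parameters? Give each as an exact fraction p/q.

alpha=19/2, beta=1889/80

obs 1: x=2 → posterior Inverse-Gamma(9/2, 117/40)
obs 2: x=-3 → posterior Inverse-Gamma(5, 181/20)
obs 3: x=5 → posterior Inverse-Gamma(11/2, 767/40)
obs 4: x=0 → posterior Inverse-Gamma(6, 193/10)
obs 5: x=1 → posterior Inverse-Gamma(13/2, 777/40)
obs 6: x=-2 → posterior Inverse-Gamma(7, 451/20)
obs 7: x=-1/4 → posterior Inverse-Gamma(15/2, 3653/160)
obs 8: x=3/2 → posterior Inverse-Gamma(8, 3733/160)
obs 9: x=1 → posterior Inverse-Gamma(17/2, 3753/160)
obs 10: x=3/4 → posterior Inverse-Gamma(9, 1879/80)
obs 11: x=1 → posterior Inverse-Gamma(19/2, 1889/80)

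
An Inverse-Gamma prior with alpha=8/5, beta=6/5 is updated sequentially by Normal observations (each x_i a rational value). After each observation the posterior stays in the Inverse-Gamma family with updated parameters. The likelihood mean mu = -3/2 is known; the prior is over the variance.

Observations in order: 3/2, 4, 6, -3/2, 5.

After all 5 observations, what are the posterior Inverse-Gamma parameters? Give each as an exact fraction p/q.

alpha=41/10, beta=2803/40

obs 1: x=3/2 → posterior Inverse-Gamma(21/10, 57/10)
obs 2: x=4 → posterior Inverse-Gamma(13/5, 833/40)
obs 3: x=6 → posterior Inverse-Gamma(31/10, 979/20)
obs 4: x=-3/2 → posterior Inverse-Gamma(18/5, 979/20)
obs 5: x=5 → posterior Inverse-Gamma(41/10, 2803/40)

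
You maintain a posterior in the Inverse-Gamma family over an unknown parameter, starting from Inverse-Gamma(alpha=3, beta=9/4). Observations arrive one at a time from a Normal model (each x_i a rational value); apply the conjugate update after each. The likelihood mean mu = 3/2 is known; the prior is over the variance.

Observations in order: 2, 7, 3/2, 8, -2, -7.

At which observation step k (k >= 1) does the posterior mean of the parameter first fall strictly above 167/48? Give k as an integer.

k = 2

obs 1: x=2 → posterior Inverse-Gamma(7/2, 19/8)
obs 2: x=7 → posterior Inverse-Gamma(4, 35/2)
obs 3: x=3/2 → posterior Inverse-Gamma(9/2, 35/2)
obs 4: x=8 → posterior Inverse-Gamma(5, 309/8)
obs 5: x=-2 → posterior Inverse-Gamma(11/2, 179/4)
obs 6: x=-7 → posterior Inverse-Gamma(6, 647/8)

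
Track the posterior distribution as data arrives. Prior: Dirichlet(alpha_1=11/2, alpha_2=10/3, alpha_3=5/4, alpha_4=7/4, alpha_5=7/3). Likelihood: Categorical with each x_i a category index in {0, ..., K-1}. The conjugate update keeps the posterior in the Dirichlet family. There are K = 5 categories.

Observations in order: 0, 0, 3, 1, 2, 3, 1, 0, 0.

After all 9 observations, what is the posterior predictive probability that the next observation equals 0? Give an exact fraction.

57/139

obs 1: x=0 → posterior Dirichlet(13/2, 10/3, 5/4, 7/4, 7/3)
obs 2: x=0 → posterior Dirichlet(15/2, 10/3, 5/4, 7/4, 7/3)
obs 3: x=3 → posterior Dirichlet(15/2, 10/3, 5/4, 11/4, 7/3)
obs 4: x=1 → posterior Dirichlet(15/2, 13/3, 5/4, 11/4, 7/3)
obs 5: x=2 → posterior Dirichlet(15/2, 13/3, 9/4, 11/4, 7/3)
obs 6: x=3 → posterior Dirichlet(15/2, 13/3, 9/4, 15/4, 7/3)
obs 7: x=1 → posterior Dirichlet(15/2, 16/3, 9/4, 15/4, 7/3)
obs 8: x=0 → posterior Dirichlet(17/2, 16/3, 9/4, 15/4, 7/3)
obs 9: x=0 → posterior Dirichlet(19/2, 16/3, 9/4, 15/4, 7/3)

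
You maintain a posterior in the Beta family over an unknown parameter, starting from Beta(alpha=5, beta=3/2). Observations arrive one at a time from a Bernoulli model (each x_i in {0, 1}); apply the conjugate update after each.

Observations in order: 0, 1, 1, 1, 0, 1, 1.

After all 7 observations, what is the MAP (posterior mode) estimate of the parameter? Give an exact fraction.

18/23

obs 1: x=0 → posterior Beta(5, 5/2)
obs 2: x=1 → posterior Beta(6, 5/2)
obs 3: x=1 → posterior Beta(7, 5/2)
obs 4: x=1 → posterior Beta(8, 5/2)
obs 5: x=0 → posterior Beta(8, 7/2)
obs 6: x=1 → posterior Beta(9, 7/2)
obs 7: x=1 → posterior Beta(10, 7/2)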